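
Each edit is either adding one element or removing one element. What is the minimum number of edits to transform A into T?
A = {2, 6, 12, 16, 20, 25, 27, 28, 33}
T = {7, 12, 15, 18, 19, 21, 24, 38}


Set A = {2, 6, 12, 16, 20, 25, 27, 28, 33}
Set T = {7, 12, 15, 18, 19, 21, 24, 38}
Elements to remove from A (in A, not in T): {2, 6, 16, 20, 25, 27, 28, 33} → 8 removals
Elements to add to A (in T, not in A): {7, 15, 18, 19, 21, 24, 38} → 7 additions
Total edits = 8 + 7 = 15

15


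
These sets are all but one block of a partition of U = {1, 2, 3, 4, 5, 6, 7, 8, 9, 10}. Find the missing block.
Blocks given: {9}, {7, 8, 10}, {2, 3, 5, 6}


U = {1, 2, 3, 4, 5, 6, 7, 8, 9, 10}
Shown blocks: {9}, {7, 8, 10}, {2, 3, 5, 6}
A partition's blocks are pairwise disjoint and cover U, so the missing block = U \ (union of shown blocks).
Union of shown blocks: {2, 3, 5, 6, 7, 8, 9, 10}
Missing block = U \ (union) = {1, 4}

{1, 4}


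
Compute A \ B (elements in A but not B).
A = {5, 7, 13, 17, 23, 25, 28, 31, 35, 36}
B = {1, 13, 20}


Set A = {5, 7, 13, 17, 23, 25, 28, 31, 35, 36}
Set B = {1, 13, 20}
A \ B includes elements in A that are not in B.
Check each element of A:
5 (not in B, keep), 7 (not in B, keep), 13 (in B, remove), 17 (not in B, keep), 23 (not in B, keep), 25 (not in B, keep), 28 (not in B, keep), 31 (not in B, keep), 35 (not in B, keep), 36 (not in B, keep)
A \ B = {5, 7, 17, 23, 25, 28, 31, 35, 36}

{5, 7, 17, 23, 25, 28, 31, 35, 36}


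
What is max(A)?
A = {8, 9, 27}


Set A = {8, 9, 27}
Elements in ascending order: 8, 9, 27
The largest element is 27.

27


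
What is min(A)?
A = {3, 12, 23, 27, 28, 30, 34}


Set A = {3, 12, 23, 27, 28, 30, 34}
Elements in ascending order: 3, 12, 23, 27, 28, 30, 34
The smallest element is 3.

3


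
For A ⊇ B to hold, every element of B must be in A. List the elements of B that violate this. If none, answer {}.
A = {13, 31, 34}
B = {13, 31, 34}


Set A = {13, 31, 34}
Set B = {13, 31, 34}
Check each element of B against A:
13 ∈ A, 31 ∈ A, 34 ∈ A
Elements of B not in A: {}

{}


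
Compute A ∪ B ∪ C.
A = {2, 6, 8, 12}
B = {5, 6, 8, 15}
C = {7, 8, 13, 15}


Set A = {2, 6, 8, 12}
Set B = {5, 6, 8, 15}
Set C = {7, 8, 13, 15}
First, A ∪ B = {2, 5, 6, 8, 12, 15}
Then, (A ∪ B) ∪ C = {2, 5, 6, 7, 8, 12, 13, 15}

{2, 5, 6, 7, 8, 12, 13, 15}


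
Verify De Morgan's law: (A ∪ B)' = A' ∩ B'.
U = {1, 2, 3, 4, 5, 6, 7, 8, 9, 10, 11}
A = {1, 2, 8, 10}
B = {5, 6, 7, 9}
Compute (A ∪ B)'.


U = {1, 2, 3, 4, 5, 6, 7, 8, 9, 10, 11}
A = {1, 2, 8, 10}, B = {5, 6, 7, 9}
A ∪ B = {1, 2, 5, 6, 7, 8, 9, 10}
(A ∪ B)' = U \ (A ∪ B) = {3, 4, 11}
Verification via A' ∩ B': A' = {3, 4, 5, 6, 7, 9, 11}, B' = {1, 2, 3, 4, 8, 10, 11}
A' ∩ B' = {3, 4, 11} ✓

{3, 4, 11}


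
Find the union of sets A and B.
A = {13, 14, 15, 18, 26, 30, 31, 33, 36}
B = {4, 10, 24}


Set A = {13, 14, 15, 18, 26, 30, 31, 33, 36}
Set B = {4, 10, 24}
A ∪ B includes all elements in either set.
Elements from A: {13, 14, 15, 18, 26, 30, 31, 33, 36}
Elements from B not already included: {4, 10, 24}
A ∪ B = {4, 10, 13, 14, 15, 18, 24, 26, 30, 31, 33, 36}

{4, 10, 13, 14, 15, 18, 24, 26, 30, 31, 33, 36}


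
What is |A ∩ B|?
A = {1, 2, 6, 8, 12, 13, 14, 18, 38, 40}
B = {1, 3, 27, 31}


Set A = {1, 2, 6, 8, 12, 13, 14, 18, 38, 40}
Set B = {1, 3, 27, 31}
A ∩ B = {1}
|A ∩ B| = 1

1


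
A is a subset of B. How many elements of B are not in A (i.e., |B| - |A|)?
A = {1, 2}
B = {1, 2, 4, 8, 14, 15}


Set A = {1, 2}, |A| = 2
Set B = {1, 2, 4, 8, 14, 15}, |B| = 6
Since A ⊆ B: B \ A = {4, 8, 14, 15}
|B| - |A| = 6 - 2 = 4

4


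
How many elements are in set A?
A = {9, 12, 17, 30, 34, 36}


Set A = {9, 12, 17, 30, 34, 36}
Listing elements: 9, 12, 17, 30, 34, 36
Counting: 6 elements
|A| = 6

6


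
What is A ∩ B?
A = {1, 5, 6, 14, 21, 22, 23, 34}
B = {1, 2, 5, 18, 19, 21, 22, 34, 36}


Set A = {1, 5, 6, 14, 21, 22, 23, 34}
Set B = {1, 2, 5, 18, 19, 21, 22, 34, 36}
A ∩ B includes only elements in both sets.
Check each element of A against B:
1 ✓, 5 ✓, 6 ✗, 14 ✗, 21 ✓, 22 ✓, 23 ✗, 34 ✓
A ∩ B = {1, 5, 21, 22, 34}

{1, 5, 21, 22, 34}


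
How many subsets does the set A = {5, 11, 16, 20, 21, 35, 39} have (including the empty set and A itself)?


Set A = {5, 11, 16, 20, 21, 35, 39}
|A| = 7
The power set P(A) contains all subsets of A.
|P(A)| = 2^|A| = 2^7 = 128

128


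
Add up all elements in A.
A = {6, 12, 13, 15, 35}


Set A = {6, 12, 13, 15, 35}
Sum = 6 + 12 + 13 + 15 + 35 = 81

81


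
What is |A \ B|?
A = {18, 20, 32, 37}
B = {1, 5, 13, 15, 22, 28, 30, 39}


Set A = {18, 20, 32, 37}
Set B = {1, 5, 13, 15, 22, 28, 30, 39}
A \ B = {18, 20, 32, 37}
|A \ B| = 4

4


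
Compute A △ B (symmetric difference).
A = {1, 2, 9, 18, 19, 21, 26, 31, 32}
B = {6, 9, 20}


Set A = {1, 2, 9, 18, 19, 21, 26, 31, 32}
Set B = {6, 9, 20}
A △ B = (A \ B) ∪ (B \ A)
Elements in A but not B: {1, 2, 18, 19, 21, 26, 31, 32}
Elements in B but not A: {6, 20}
A △ B = {1, 2, 6, 18, 19, 20, 21, 26, 31, 32}

{1, 2, 6, 18, 19, 20, 21, 26, 31, 32}


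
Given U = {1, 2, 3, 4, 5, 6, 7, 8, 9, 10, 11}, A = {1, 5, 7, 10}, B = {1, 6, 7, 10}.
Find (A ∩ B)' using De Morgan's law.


U = {1, 2, 3, 4, 5, 6, 7, 8, 9, 10, 11}
A = {1, 5, 7, 10}, B = {1, 6, 7, 10}
A ∩ B = {1, 7, 10}
(A ∩ B)' = U \ (A ∩ B) = {2, 3, 4, 5, 6, 8, 9, 11}
Verification via A' ∪ B': A' = {2, 3, 4, 6, 8, 9, 11}, B' = {2, 3, 4, 5, 8, 9, 11}
A' ∪ B' = {2, 3, 4, 5, 6, 8, 9, 11} ✓

{2, 3, 4, 5, 6, 8, 9, 11}


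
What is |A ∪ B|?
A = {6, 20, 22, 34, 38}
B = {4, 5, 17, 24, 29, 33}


Set A = {6, 20, 22, 34, 38}, |A| = 5
Set B = {4, 5, 17, 24, 29, 33}, |B| = 6
A ∩ B = {}, |A ∩ B| = 0
|A ∪ B| = |A| + |B| - |A ∩ B| = 5 + 6 - 0 = 11

11


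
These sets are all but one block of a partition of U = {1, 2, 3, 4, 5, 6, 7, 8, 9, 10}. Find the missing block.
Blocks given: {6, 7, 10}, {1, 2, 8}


U = {1, 2, 3, 4, 5, 6, 7, 8, 9, 10}
Shown blocks: {6, 7, 10}, {1, 2, 8}
A partition's blocks are pairwise disjoint and cover U, so the missing block = U \ (union of shown blocks).
Union of shown blocks: {1, 2, 6, 7, 8, 10}
Missing block = U \ (union) = {3, 4, 5, 9}

{3, 4, 5, 9}


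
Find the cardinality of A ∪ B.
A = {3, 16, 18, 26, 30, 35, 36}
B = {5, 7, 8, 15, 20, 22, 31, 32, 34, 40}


Set A = {3, 16, 18, 26, 30, 35, 36}, |A| = 7
Set B = {5, 7, 8, 15, 20, 22, 31, 32, 34, 40}, |B| = 10
A ∩ B = {}, |A ∩ B| = 0
|A ∪ B| = |A| + |B| - |A ∩ B| = 7 + 10 - 0 = 17

17


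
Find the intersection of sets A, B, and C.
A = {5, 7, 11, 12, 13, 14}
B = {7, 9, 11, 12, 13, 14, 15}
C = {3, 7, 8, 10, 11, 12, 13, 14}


Set A = {5, 7, 11, 12, 13, 14}
Set B = {7, 9, 11, 12, 13, 14, 15}
Set C = {3, 7, 8, 10, 11, 12, 13, 14}
First, A ∩ B = {7, 11, 12, 13, 14}
Then, (A ∩ B) ∩ C = {7, 11, 12, 13, 14}

{7, 11, 12, 13, 14}


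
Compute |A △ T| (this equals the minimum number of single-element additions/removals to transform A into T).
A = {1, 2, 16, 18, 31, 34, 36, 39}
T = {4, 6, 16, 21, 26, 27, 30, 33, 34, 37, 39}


Set A = {1, 2, 16, 18, 31, 34, 36, 39}
Set T = {4, 6, 16, 21, 26, 27, 30, 33, 34, 37, 39}
Elements to remove from A (in A, not in T): {1, 2, 18, 31, 36} → 5 removals
Elements to add to A (in T, not in A): {4, 6, 21, 26, 27, 30, 33, 37} → 8 additions
Total edits = 5 + 8 = 13

13


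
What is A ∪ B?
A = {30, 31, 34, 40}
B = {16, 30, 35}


Set A = {30, 31, 34, 40}
Set B = {16, 30, 35}
A ∪ B includes all elements in either set.
Elements from A: {30, 31, 34, 40}
Elements from B not already included: {16, 35}
A ∪ B = {16, 30, 31, 34, 35, 40}

{16, 30, 31, 34, 35, 40}


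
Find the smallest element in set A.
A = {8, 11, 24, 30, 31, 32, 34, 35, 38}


Set A = {8, 11, 24, 30, 31, 32, 34, 35, 38}
Elements in ascending order: 8, 11, 24, 30, 31, 32, 34, 35, 38
The smallest element is 8.

8


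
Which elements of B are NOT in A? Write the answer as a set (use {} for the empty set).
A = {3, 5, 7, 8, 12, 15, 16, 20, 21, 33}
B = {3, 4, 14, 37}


Set A = {3, 5, 7, 8, 12, 15, 16, 20, 21, 33}
Set B = {3, 4, 14, 37}
Check each element of B against A:
3 ∈ A, 4 ∉ A (include), 14 ∉ A (include), 37 ∉ A (include)
Elements of B not in A: {4, 14, 37}

{4, 14, 37}


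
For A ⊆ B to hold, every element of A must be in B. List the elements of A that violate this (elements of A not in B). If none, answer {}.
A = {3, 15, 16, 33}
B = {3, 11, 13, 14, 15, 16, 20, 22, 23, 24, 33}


Set A = {3, 15, 16, 33}
Set B = {3, 11, 13, 14, 15, 16, 20, 22, 23, 24, 33}
Check each element of A against B:
3 ∈ B, 15 ∈ B, 16 ∈ B, 33 ∈ B
Elements of A not in B: {}

{}


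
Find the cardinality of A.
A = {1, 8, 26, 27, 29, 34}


Set A = {1, 8, 26, 27, 29, 34}
Listing elements: 1, 8, 26, 27, 29, 34
Counting: 6 elements
|A| = 6

6


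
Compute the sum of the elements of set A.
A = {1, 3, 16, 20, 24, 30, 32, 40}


Set A = {1, 3, 16, 20, 24, 30, 32, 40}
Sum = 1 + 3 + 16 + 20 + 24 + 30 + 32 + 40 = 166

166


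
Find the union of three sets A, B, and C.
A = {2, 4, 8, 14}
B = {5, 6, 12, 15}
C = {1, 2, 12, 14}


Set A = {2, 4, 8, 14}
Set B = {5, 6, 12, 15}
Set C = {1, 2, 12, 14}
First, A ∪ B = {2, 4, 5, 6, 8, 12, 14, 15}
Then, (A ∪ B) ∪ C = {1, 2, 4, 5, 6, 8, 12, 14, 15}

{1, 2, 4, 5, 6, 8, 12, 14, 15}


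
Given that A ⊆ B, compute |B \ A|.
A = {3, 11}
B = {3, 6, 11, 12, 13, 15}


Set A = {3, 11}, |A| = 2
Set B = {3, 6, 11, 12, 13, 15}, |B| = 6
Since A ⊆ B: B \ A = {6, 12, 13, 15}
|B| - |A| = 6 - 2 = 4

4


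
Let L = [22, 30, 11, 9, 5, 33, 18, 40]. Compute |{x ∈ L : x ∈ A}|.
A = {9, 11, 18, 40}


Set A = {9, 11, 18, 40}
Candidates: [22, 30, 11, 9, 5, 33, 18, 40]
Check each candidate:
22 ∉ A, 30 ∉ A, 11 ∈ A, 9 ∈ A, 5 ∉ A, 33 ∉ A, 18 ∈ A, 40 ∈ A
Count of candidates in A: 4

4


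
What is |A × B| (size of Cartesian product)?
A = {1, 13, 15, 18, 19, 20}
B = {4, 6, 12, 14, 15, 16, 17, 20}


Set A = {1, 13, 15, 18, 19, 20} has 6 elements.
Set B = {4, 6, 12, 14, 15, 16, 17, 20} has 8 elements.
|A × B| = |A| × |B| = 6 × 8 = 48

48


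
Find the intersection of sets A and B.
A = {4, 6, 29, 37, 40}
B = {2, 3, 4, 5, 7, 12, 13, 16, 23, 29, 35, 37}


Set A = {4, 6, 29, 37, 40}
Set B = {2, 3, 4, 5, 7, 12, 13, 16, 23, 29, 35, 37}
A ∩ B includes only elements in both sets.
Check each element of A against B:
4 ✓, 6 ✗, 29 ✓, 37 ✓, 40 ✗
A ∩ B = {4, 29, 37}

{4, 29, 37}


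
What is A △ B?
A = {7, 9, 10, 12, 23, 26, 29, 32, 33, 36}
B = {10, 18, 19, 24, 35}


Set A = {7, 9, 10, 12, 23, 26, 29, 32, 33, 36}
Set B = {10, 18, 19, 24, 35}
A △ B = (A \ B) ∪ (B \ A)
Elements in A but not B: {7, 9, 12, 23, 26, 29, 32, 33, 36}
Elements in B but not A: {18, 19, 24, 35}
A △ B = {7, 9, 12, 18, 19, 23, 24, 26, 29, 32, 33, 35, 36}

{7, 9, 12, 18, 19, 23, 24, 26, 29, 32, 33, 35, 36}


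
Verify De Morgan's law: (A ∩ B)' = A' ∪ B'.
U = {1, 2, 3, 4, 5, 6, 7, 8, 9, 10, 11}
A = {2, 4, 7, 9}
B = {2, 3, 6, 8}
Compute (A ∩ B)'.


U = {1, 2, 3, 4, 5, 6, 7, 8, 9, 10, 11}
A = {2, 4, 7, 9}, B = {2, 3, 6, 8}
A ∩ B = {2}
(A ∩ B)' = U \ (A ∩ B) = {1, 3, 4, 5, 6, 7, 8, 9, 10, 11}
Verification via A' ∪ B': A' = {1, 3, 5, 6, 8, 10, 11}, B' = {1, 4, 5, 7, 9, 10, 11}
A' ∪ B' = {1, 3, 4, 5, 6, 7, 8, 9, 10, 11} ✓

{1, 3, 4, 5, 6, 7, 8, 9, 10, 11}


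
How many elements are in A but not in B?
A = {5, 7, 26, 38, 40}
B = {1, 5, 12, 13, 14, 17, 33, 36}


Set A = {5, 7, 26, 38, 40}
Set B = {1, 5, 12, 13, 14, 17, 33, 36}
A \ B = {7, 26, 38, 40}
|A \ B| = 4

4


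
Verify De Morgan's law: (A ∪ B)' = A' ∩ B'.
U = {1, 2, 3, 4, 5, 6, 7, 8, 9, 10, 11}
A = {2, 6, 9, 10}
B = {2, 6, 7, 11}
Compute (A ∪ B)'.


U = {1, 2, 3, 4, 5, 6, 7, 8, 9, 10, 11}
A = {2, 6, 9, 10}, B = {2, 6, 7, 11}
A ∪ B = {2, 6, 7, 9, 10, 11}
(A ∪ B)' = U \ (A ∪ B) = {1, 3, 4, 5, 8}
Verification via A' ∩ B': A' = {1, 3, 4, 5, 7, 8, 11}, B' = {1, 3, 4, 5, 8, 9, 10}
A' ∩ B' = {1, 3, 4, 5, 8} ✓

{1, 3, 4, 5, 8}


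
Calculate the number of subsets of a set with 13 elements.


The set has 13 elements.
The power set contains all possible subsets.
|P(A)| = 2^|A| = 2^13 = 8192

8192


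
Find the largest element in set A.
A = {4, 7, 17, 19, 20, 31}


Set A = {4, 7, 17, 19, 20, 31}
Elements in ascending order: 4, 7, 17, 19, 20, 31
The largest element is 31.

31


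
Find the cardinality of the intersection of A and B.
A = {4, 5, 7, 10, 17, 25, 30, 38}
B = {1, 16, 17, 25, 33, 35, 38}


Set A = {4, 5, 7, 10, 17, 25, 30, 38}
Set B = {1, 16, 17, 25, 33, 35, 38}
A ∩ B = {17, 25, 38}
|A ∩ B| = 3

3


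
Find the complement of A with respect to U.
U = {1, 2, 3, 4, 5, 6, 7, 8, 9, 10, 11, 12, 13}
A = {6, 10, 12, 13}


Universal set U = {1, 2, 3, 4, 5, 6, 7, 8, 9, 10, 11, 12, 13}
Set A = {6, 10, 12, 13}
A' = U \ A = elements in U but not in A
Checking each element of U:
1 (not in A, include), 2 (not in A, include), 3 (not in A, include), 4 (not in A, include), 5 (not in A, include), 6 (in A, exclude), 7 (not in A, include), 8 (not in A, include), 9 (not in A, include), 10 (in A, exclude), 11 (not in A, include), 12 (in A, exclude), 13 (in A, exclude)
A' = {1, 2, 3, 4, 5, 7, 8, 9, 11}

{1, 2, 3, 4, 5, 7, 8, 9, 11}


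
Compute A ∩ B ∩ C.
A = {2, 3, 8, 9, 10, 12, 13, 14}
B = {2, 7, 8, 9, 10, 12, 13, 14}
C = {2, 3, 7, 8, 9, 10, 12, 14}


Set A = {2, 3, 8, 9, 10, 12, 13, 14}
Set B = {2, 7, 8, 9, 10, 12, 13, 14}
Set C = {2, 3, 7, 8, 9, 10, 12, 14}
First, A ∩ B = {2, 8, 9, 10, 12, 13, 14}
Then, (A ∩ B) ∩ C = {2, 8, 9, 10, 12, 14}

{2, 8, 9, 10, 12, 14}


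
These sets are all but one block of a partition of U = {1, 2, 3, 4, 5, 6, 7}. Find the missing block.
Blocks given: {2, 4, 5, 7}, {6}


U = {1, 2, 3, 4, 5, 6, 7}
Shown blocks: {2, 4, 5, 7}, {6}
A partition's blocks are pairwise disjoint and cover U, so the missing block = U \ (union of shown blocks).
Union of shown blocks: {2, 4, 5, 6, 7}
Missing block = U \ (union) = {1, 3}

{1, 3}


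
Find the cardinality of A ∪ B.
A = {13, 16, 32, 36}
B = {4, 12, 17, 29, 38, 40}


Set A = {13, 16, 32, 36}, |A| = 4
Set B = {4, 12, 17, 29, 38, 40}, |B| = 6
A ∩ B = {}, |A ∩ B| = 0
|A ∪ B| = |A| + |B| - |A ∩ B| = 4 + 6 - 0 = 10

10


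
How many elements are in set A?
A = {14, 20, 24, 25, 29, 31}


Set A = {14, 20, 24, 25, 29, 31}
Listing elements: 14, 20, 24, 25, 29, 31
Counting: 6 elements
|A| = 6

6


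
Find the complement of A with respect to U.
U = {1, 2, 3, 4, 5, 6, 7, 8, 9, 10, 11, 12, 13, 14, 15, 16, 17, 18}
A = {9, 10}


Universal set U = {1, 2, 3, 4, 5, 6, 7, 8, 9, 10, 11, 12, 13, 14, 15, 16, 17, 18}
Set A = {9, 10}
A' = U \ A = elements in U but not in A
Checking each element of U:
1 (not in A, include), 2 (not in A, include), 3 (not in A, include), 4 (not in A, include), 5 (not in A, include), 6 (not in A, include), 7 (not in A, include), 8 (not in A, include), 9 (in A, exclude), 10 (in A, exclude), 11 (not in A, include), 12 (not in A, include), 13 (not in A, include), 14 (not in A, include), 15 (not in A, include), 16 (not in A, include), 17 (not in A, include), 18 (not in A, include)
A' = {1, 2, 3, 4, 5, 6, 7, 8, 11, 12, 13, 14, 15, 16, 17, 18}

{1, 2, 3, 4, 5, 6, 7, 8, 11, 12, 13, 14, 15, 16, 17, 18}


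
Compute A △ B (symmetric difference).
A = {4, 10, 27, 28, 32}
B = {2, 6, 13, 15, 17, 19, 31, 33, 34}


Set A = {4, 10, 27, 28, 32}
Set B = {2, 6, 13, 15, 17, 19, 31, 33, 34}
A △ B = (A \ B) ∪ (B \ A)
Elements in A but not B: {4, 10, 27, 28, 32}
Elements in B but not A: {2, 6, 13, 15, 17, 19, 31, 33, 34}
A △ B = {2, 4, 6, 10, 13, 15, 17, 19, 27, 28, 31, 32, 33, 34}

{2, 4, 6, 10, 13, 15, 17, 19, 27, 28, 31, 32, 33, 34}


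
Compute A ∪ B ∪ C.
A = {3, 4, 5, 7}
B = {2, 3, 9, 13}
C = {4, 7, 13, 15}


Set A = {3, 4, 5, 7}
Set B = {2, 3, 9, 13}
Set C = {4, 7, 13, 15}
First, A ∪ B = {2, 3, 4, 5, 7, 9, 13}
Then, (A ∪ B) ∪ C = {2, 3, 4, 5, 7, 9, 13, 15}

{2, 3, 4, 5, 7, 9, 13, 15}


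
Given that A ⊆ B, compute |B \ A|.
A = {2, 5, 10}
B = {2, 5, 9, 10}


Set A = {2, 5, 10}, |A| = 3
Set B = {2, 5, 9, 10}, |B| = 4
Since A ⊆ B: B \ A = {9}
|B| - |A| = 4 - 3 = 1

1


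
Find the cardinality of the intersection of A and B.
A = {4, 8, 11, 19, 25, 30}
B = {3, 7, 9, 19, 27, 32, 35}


Set A = {4, 8, 11, 19, 25, 30}
Set B = {3, 7, 9, 19, 27, 32, 35}
A ∩ B = {19}
|A ∩ B| = 1

1


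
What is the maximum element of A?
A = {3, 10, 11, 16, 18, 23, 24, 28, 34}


Set A = {3, 10, 11, 16, 18, 23, 24, 28, 34}
Elements in ascending order: 3, 10, 11, 16, 18, 23, 24, 28, 34
The largest element is 34.

34


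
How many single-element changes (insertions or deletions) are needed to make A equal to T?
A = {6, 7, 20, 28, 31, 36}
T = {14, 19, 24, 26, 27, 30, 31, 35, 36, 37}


Set A = {6, 7, 20, 28, 31, 36}
Set T = {14, 19, 24, 26, 27, 30, 31, 35, 36, 37}
Elements to remove from A (in A, not in T): {6, 7, 20, 28} → 4 removals
Elements to add to A (in T, not in A): {14, 19, 24, 26, 27, 30, 35, 37} → 8 additions
Total edits = 4 + 8 = 12

12


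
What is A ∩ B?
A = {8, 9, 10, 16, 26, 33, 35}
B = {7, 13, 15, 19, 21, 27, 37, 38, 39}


Set A = {8, 9, 10, 16, 26, 33, 35}
Set B = {7, 13, 15, 19, 21, 27, 37, 38, 39}
A ∩ B includes only elements in both sets.
Check each element of A against B:
8 ✗, 9 ✗, 10 ✗, 16 ✗, 26 ✗, 33 ✗, 35 ✗
A ∩ B = {}

{}


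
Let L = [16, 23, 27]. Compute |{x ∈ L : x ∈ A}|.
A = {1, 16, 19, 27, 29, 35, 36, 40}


Set A = {1, 16, 19, 27, 29, 35, 36, 40}
Candidates: [16, 23, 27]
Check each candidate:
16 ∈ A, 23 ∉ A, 27 ∈ A
Count of candidates in A: 2

2


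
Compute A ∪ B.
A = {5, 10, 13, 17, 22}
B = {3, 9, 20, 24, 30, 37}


Set A = {5, 10, 13, 17, 22}
Set B = {3, 9, 20, 24, 30, 37}
A ∪ B includes all elements in either set.
Elements from A: {5, 10, 13, 17, 22}
Elements from B not already included: {3, 9, 20, 24, 30, 37}
A ∪ B = {3, 5, 9, 10, 13, 17, 20, 22, 24, 30, 37}

{3, 5, 9, 10, 13, 17, 20, 22, 24, 30, 37}


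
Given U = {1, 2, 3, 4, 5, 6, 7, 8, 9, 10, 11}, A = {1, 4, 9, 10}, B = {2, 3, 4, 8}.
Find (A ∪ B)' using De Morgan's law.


U = {1, 2, 3, 4, 5, 6, 7, 8, 9, 10, 11}
A = {1, 4, 9, 10}, B = {2, 3, 4, 8}
A ∪ B = {1, 2, 3, 4, 8, 9, 10}
(A ∪ B)' = U \ (A ∪ B) = {5, 6, 7, 11}
Verification via A' ∩ B': A' = {2, 3, 5, 6, 7, 8, 11}, B' = {1, 5, 6, 7, 9, 10, 11}
A' ∩ B' = {5, 6, 7, 11} ✓

{5, 6, 7, 11}


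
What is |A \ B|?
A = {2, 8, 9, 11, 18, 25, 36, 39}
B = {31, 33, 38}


Set A = {2, 8, 9, 11, 18, 25, 36, 39}
Set B = {31, 33, 38}
A \ B = {2, 8, 9, 11, 18, 25, 36, 39}
|A \ B| = 8

8


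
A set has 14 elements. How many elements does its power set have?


The set has 14 elements.
The power set contains all possible subsets.
|P(A)| = 2^|A| = 2^14 = 16384

16384


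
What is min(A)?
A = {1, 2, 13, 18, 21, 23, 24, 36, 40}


Set A = {1, 2, 13, 18, 21, 23, 24, 36, 40}
Elements in ascending order: 1, 2, 13, 18, 21, 23, 24, 36, 40
The smallest element is 1.

1


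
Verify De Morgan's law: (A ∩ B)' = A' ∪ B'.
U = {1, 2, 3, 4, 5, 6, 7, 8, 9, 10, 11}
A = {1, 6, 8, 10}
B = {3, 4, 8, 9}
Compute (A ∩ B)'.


U = {1, 2, 3, 4, 5, 6, 7, 8, 9, 10, 11}
A = {1, 6, 8, 10}, B = {3, 4, 8, 9}
A ∩ B = {8}
(A ∩ B)' = U \ (A ∩ B) = {1, 2, 3, 4, 5, 6, 7, 9, 10, 11}
Verification via A' ∪ B': A' = {2, 3, 4, 5, 7, 9, 11}, B' = {1, 2, 5, 6, 7, 10, 11}
A' ∪ B' = {1, 2, 3, 4, 5, 6, 7, 9, 10, 11} ✓

{1, 2, 3, 4, 5, 6, 7, 9, 10, 11}


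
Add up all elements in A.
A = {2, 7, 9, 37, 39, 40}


Set A = {2, 7, 9, 37, 39, 40}
Sum = 2 + 7 + 9 + 37 + 39 + 40 = 134

134


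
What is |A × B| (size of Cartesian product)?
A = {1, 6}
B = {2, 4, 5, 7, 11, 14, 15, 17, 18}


Set A = {1, 6} has 2 elements.
Set B = {2, 4, 5, 7, 11, 14, 15, 17, 18} has 9 elements.
|A × B| = |A| × |B| = 2 × 9 = 18

18


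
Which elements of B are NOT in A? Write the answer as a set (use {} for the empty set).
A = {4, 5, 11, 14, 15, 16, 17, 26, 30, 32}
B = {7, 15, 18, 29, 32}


Set A = {4, 5, 11, 14, 15, 16, 17, 26, 30, 32}
Set B = {7, 15, 18, 29, 32}
Check each element of B against A:
7 ∉ A (include), 15 ∈ A, 18 ∉ A (include), 29 ∉ A (include), 32 ∈ A
Elements of B not in A: {7, 18, 29}

{7, 18, 29}


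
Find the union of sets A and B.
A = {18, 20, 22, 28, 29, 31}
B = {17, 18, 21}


Set A = {18, 20, 22, 28, 29, 31}
Set B = {17, 18, 21}
A ∪ B includes all elements in either set.
Elements from A: {18, 20, 22, 28, 29, 31}
Elements from B not already included: {17, 21}
A ∪ B = {17, 18, 20, 21, 22, 28, 29, 31}

{17, 18, 20, 21, 22, 28, 29, 31}


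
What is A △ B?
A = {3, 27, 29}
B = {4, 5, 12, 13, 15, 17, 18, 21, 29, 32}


Set A = {3, 27, 29}
Set B = {4, 5, 12, 13, 15, 17, 18, 21, 29, 32}
A △ B = (A \ B) ∪ (B \ A)
Elements in A but not B: {3, 27}
Elements in B but not A: {4, 5, 12, 13, 15, 17, 18, 21, 32}
A △ B = {3, 4, 5, 12, 13, 15, 17, 18, 21, 27, 32}

{3, 4, 5, 12, 13, 15, 17, 18, 21, 27, 32}


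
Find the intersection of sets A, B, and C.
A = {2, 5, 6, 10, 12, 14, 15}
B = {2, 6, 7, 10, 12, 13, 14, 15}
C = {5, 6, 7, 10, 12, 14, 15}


Set A = {2, 5, 6, 10, 12, 14, 15}
Set B = {2, 6, 7, 10, 12, 13, 14, 15}
Set C = {5, 6, 7, 10, 12, 14, 15}
First, A ∩ B = {2, 6, 10, 12, 14, 15}
Then, (A ∩ B) ∩ C = {6, 10, 12, 14, 15}

{6, 10, 12, 14, 15}


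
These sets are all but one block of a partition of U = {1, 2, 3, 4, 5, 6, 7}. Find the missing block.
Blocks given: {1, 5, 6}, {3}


U = {1, 2, 3, 4, 5, 6, 7}
Shown blocks: {1, 5, 6}, {3}
A partition's blocks are pairwise disjoint and cover U, so the missing block = U \ (union of shown blocks).
Union of shown blocks: {1, 3, 5, 6}
Missing block = U \ (union) = {2, 4, 7}

{2, 4, 7}


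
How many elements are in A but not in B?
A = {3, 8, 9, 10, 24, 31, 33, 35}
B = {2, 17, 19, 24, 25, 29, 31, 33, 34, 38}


Set A = {3, 8, 9, 10, 24, 31, 33, 35}
Set B = {2, 17, 19, 24, 25, 29, 31, 33, 34, 38}
A \ B = {3, 8, 9, 10, 35}
|A \ B| = 5

5


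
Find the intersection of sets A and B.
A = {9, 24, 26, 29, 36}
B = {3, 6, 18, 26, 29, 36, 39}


Set A = {9, 24, 26, 29, 36}
Set B = {3, 6, 18, 26, 29, 36, 39}
A ∩ B includes only elements in both sets.
Check each element of A against B:
9 ✗, 24 ✗, 26 ✓, 29 ✓, 36 ✓
A ∩ B = {26, 29, 36}

{26, 29, 36}


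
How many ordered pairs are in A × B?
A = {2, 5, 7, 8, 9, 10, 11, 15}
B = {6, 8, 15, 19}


Set A = {2, 5, 7, 8, 9, 10, 11, 15} has 8 elements.
Set B = {6, 8, 15, 19} has 4 elements.
|A × B| = |A| × |B| = 8 × 4 = 32

32


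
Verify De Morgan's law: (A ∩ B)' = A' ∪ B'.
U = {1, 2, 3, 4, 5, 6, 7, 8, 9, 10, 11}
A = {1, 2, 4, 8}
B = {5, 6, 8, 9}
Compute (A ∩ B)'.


U = {1, 2, 3, 4, 5, 6, 7, 8, 9, 10, 11}
A = {1, 2, 4, 8}, B = {5, 6, 8, 9}
A ∩ B = {8}
(A ∩ B)' = U \ (A ∩ B) = {1, 2, 3, 4, 5, 6, 7, 9, 10, 11}
Verification via A' ∪ B': A' = {3, 5, 6, 7, 9, 10, 11}, B' = {1, 2, 3, 4, 7, 10, 11}
A' ∪ B' = {1, 2, 3, 4, 5, 6, 7, 9, 10, 11} ✓

{1, 2, 3, 4, 5, 6, 7, 9, 10, 11}


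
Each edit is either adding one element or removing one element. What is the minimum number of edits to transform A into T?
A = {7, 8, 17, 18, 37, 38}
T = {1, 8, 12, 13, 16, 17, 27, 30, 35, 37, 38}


Set A = {7, 8, 17, 18, 37, 38}
Set T = {1, 8, 12, 13, 16, 17, 27, 30, 35, 37, 38}
Elements to remove from A (in A, not in T): {7, 18} → 2 removals
Elements to add to A (in T, not in A): {1, 12, 13, 16, 27, 30, 35} → 7 additions
Total edits = 2 + 7 = 9

9


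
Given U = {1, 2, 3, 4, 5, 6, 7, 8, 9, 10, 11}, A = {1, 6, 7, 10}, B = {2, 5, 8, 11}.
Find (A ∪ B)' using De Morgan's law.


U = {1, 2, 3, 4, 5, 6, 7, 8, 9, 10, 11}
A = {1, 6, 7, 10}, B = {2, 5, 8, 11}
A ∪ B = {1, 2, 5, 6, 7, 8, 10, 11}
(A ∪ B)' = U \ (A ∪ B) = {3, 4, 9}
Verification via A' ∩ B': A' = {2, 3, 4, 5, 8, 9, 11}, B' = {1, 3, 4, 6, 7, 9, 10}
A' ∩ B' = {3, 4, 9} ✓

{3, 4, 9}


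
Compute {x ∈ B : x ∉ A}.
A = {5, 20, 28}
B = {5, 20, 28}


Set A = {5, 20, 28}
Set B = {5, 20, 28}
Check each element of B against A:
5 ∈ A, 20 ∈ A, 28 ∈ A
Elements of B not in A: {}

{}


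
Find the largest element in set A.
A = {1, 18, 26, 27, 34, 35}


Set A = {1, 18, 26, 27, 34, 35}
Elements in ascending order: 1, 18, 26, 27, 34, 35
The largest element is 35.

35


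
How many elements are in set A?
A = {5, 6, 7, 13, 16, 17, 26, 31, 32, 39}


Set A = {5, 6, 7, 13, 16, 17, 26, 31, 32, 39}
Listing elements: 5, 6, 7, 13, 16, 17, 26, 31, 32, 39
Counting: 10 elements
|A| = 10

10


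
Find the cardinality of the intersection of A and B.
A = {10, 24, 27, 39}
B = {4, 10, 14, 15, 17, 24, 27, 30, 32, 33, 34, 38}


Set A = {10, 24, 27, 39}
Set B = {4, 10, 14, 15, 17, 24, 27, 30, 32, 33, 34, 38}
A ∩ B = {10, 24, 27}
|A ∩ B| = 3

3


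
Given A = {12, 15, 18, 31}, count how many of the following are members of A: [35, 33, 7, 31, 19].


Set A = {12, 15, 18, 31}
Candidates: [35, 33, 7, 31, 19]
Check each candidate:
35 ∉ A, 33 ∉ A, 7 ∉ A, 31 ∈ A, 19 ∉ A
Count of candidates in A: 1

1


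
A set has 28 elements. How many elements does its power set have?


The set has 28 elements.
The power set contains all possible subsets.
|P(A)| = 2^|A| = 2^28 = 268435456

268435456


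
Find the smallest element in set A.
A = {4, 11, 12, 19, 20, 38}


Set A = {4, 11, 12, 19, 20, 38}
Elements in ascending order: 4, 11, 12, 19, 20, 38
The smallest element is 4.

4


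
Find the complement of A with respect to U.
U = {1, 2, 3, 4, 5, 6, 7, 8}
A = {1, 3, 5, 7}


Universal set U = {1, 2, 3, 4, 5, 6, 7, 8}
Set A = {1, 3, 5, 7}
A' = U \ A = elements in U but not in A
Checking each element of U:
1 (in A, exclude), 2 (not in A, include), 3 (in A, exclude), 4 (not in A, include), 5 (in A, exclude), 6 (not in A, include), 7 (in A, exclude), 8 (not in A, include)
A' = {2, 4, 6, 8}

{2, 4, 6, 8}


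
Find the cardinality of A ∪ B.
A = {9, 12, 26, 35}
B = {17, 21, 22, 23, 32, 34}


Set A = {9, 12, 26, 35}, |A| = 4
Set B = {17, 21, 22, 23, 32, 34}, |B| = 6
A ∩ B = {}, |A ∩ B| = 0
|A ∪ B| = |A| + |B| - |A ∩ B| = 4 + 6 - 0 = 10

10


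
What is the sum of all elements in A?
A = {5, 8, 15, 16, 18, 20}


Set A = {5, 8, 15, 16, 18, 20}
Sum = 5 + 8 + 15 + 16 + 18 + 20 = 82

82


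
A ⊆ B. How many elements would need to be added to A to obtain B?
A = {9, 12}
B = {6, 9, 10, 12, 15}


Set A = {9, 12}, |A| = 2
Set B = {6, 9, 10, 12, 15}, |B| = 5
Since A ⊆ B: B \ A = {6, 10, 15}
|B| - |A| = 5 - 2 = 3

3


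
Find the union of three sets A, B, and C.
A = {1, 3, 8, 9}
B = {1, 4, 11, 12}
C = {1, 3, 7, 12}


Set A = {1, 3, 8, 9}
Set B = {1, 4, 11, 12}
Set C = {1, 3, 7, 12}
First, A ∪ B = {1, 3, 4, 8, 9, 11, 12}
Then, (A ∪ B) ∪ C = {1, 3, 4, 7, 8, 9, 11, 12}

{1, 3, 4, 7, 8, 9, 11, 12}


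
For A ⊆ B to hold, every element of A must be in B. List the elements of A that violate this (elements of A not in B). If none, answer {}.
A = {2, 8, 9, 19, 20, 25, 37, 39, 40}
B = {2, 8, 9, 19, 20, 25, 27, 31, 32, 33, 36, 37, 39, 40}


Set A = {2, 8, 9, 19, 20, 25, 37, 39, 40}
Set B = {2, 8, 9, 19, 20, 25, 27, 31, 32, 33, 36, 37, 39, 40}
Check each element of A against B:
2 ∈ B, 8 ∈ B, 9 ∈ B, 19 ∈ B, 20 ∈ B, 25 ∈ B, 37 ∈ B, 39 ∈ B, 40 ∈ B
Elements of A not in B: {}

{}


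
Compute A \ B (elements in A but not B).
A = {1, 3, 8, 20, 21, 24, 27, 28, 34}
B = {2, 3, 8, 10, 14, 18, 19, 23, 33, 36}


Set A = {1, 3, 8, 20, 21, 24, 27, 28, 34}
Set B = {2, 3, 8, 10, 14, 18, 19, 23, 33, 36}
A \ B includes elements in A that are not in B.
Check each element of A:
1 (not in B, keep), 3 (in B, remove), 8 (in B, remove), 20 (not in B, keep), 21 (not in B, keep), 24 (not in B, keep), 27 (not in B, keep), 28 (not in B, keep), 34 (not in B, keep)
A \ B = {1, 20, 21, 24, 27, 28, 34}

{1, 20, 21, 24, 27, 28, 34}


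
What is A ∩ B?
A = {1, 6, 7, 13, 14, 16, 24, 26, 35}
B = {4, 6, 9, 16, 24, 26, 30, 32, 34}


Set A = {1, 6, 7, 13, 14, 16, 24, 26, 35}
Set B = {4, 6, 9, 16, 24, 26, 30, 32, 34}
A ∩ B includes only elements in both sets.
Check each element of A against B:
1 ✗, 6 ✓, 7 ✗, 13 ✗, 14 ✗, 16 ✓, 24 ✓, 26 ✓, 35 ✗
A ∩ B = {6, 16, 24, 26}

{6, 16, 24, 26}


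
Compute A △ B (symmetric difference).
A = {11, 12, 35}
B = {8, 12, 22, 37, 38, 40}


Set A = {11, 12, 35}
Set B = {8, 12, 22, 37, 38, 40}
A △ B = (A \ B) ∪ (B \ A)
Elements in A but not B: {11, 35}
Elements in B but not A: {8, 22, 37, 38, 40}
A △ B = {8, 11, 22, 35, 37, 38, 40}

{8, 11, 22, 35, 37, 38, 40}


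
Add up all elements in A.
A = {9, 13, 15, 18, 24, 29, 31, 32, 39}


Set A = {9, 13, 15, 18, 24, 29, 31, 32, 39}
Sum = 9 + 13 + 15 + 18 + 24 + 29 + 31 + 32 + 39 = 210

210


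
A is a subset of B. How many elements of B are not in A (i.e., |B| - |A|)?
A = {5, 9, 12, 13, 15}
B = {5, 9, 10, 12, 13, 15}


Set A = {5, 9, 12, 13, 15}, |A| = 5
Set B = {5, 9, 10, 12, 13, 15}, |B| = 6
Since A ⊆ B: B \ A = {10}
|B| - |A| = 6 - 5 = 1

1


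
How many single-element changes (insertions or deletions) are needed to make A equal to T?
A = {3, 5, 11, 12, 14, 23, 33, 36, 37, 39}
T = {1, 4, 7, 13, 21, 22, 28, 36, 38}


Set A = {3, 5, 11, 12, 14, 23, 33, 36, 37, 39}
Set T = {1, 4, 7, 13, 21, 22, 28, 36, 38}
Elements to remove from A (in A, not in T): {3, 5, 11, 12, 14, 23, 33, 37, 39} → 9 removals
Elements to add to A (in T, not in A): {1, 4, 7, 13, 21, 22, 28, 38} → 8 additions
Total edits = 9 + 8 = 17

17


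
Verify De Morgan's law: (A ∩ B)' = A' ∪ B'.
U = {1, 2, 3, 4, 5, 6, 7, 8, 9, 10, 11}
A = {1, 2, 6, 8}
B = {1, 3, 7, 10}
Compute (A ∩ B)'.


U = {1, 2, 3, 4, 5, 6, 7, 8, 9, 10, 11}
A = {1, 2, 6, 8}, B = {1, 3, 7, 10}
A ∩ B = {1}
(A ∩ B)' = U \ (A ∩ B) = {2, 3, 4, 5, 6, 7, 8, 9, 10, 11}
Verification via A' ∪ B': A' = {3, 4, 5, 7, 9, 10, 11}, B' = {2, 4, 5, 6, 8, 9, 11}
A' ∪ B' = {2, 3, 4, 5, 6, 7, 8, 9, 10, 11} ✓

{2, 3, 4, 5, 6, 7, 8, 9, 10, 11}


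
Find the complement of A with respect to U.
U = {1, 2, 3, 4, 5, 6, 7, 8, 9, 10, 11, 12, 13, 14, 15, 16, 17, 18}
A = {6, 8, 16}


Universal set U = {1, 2, 3, 4, 5, 6, 7, 8, 9, 10, 11, 12, 13, 14, 15, 16, 17, 18}
Set A = {6, 8, 16}
A' = U \ A = elements in U but not in A
Checking each element of U:
1 (not in A, include), 2 (not in A, include), 3 (not in A, include), 4 (not in A, include), 5 (not in A, include), 6 (in A, exclude), 7 (not in A, include), 8 (in A, exclude), 9 (not in A, include), 10 (not in A, include), 11 (not in A, include), 12 (not in A, include), 13 (not in A, include), 14 (not in A, include), 15 (not in A, include), 16 (in A, exclude), 17 (not in A, include), 18 (not in A, include)
A' = {1, 2, 3, 4, 5, 7, 9, 10, 11, 12, 13, 14, 15, 17, 18}

{1, 2, 3, 4, 5, 7, 9, 10, 11, 12, 13, 14, 15, 17, 18}


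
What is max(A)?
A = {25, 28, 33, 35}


Set A = {25, 28, 33, 35}
Elements in ascending order: 25, 28, 33, 35
The largest element is 35.

35


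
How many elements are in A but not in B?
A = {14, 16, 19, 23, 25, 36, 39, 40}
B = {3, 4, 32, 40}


Set A = {14, 16, 19, 23, 25, 36, 39, 40}
Set B = {3, 4, 32, 40}
A \ B = {14, 16, 19, 23, 25, 36, 39}
|A \ B| = 7

7


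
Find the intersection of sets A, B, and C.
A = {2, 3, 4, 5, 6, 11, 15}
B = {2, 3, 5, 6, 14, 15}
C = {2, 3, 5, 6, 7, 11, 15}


Set A = {2, 3, 4, 5, 6, 11, 15}
Set B = {2, 3, 5, 6, 14, 15}
Set C = {2, 3, 5, 6, 7, 11, 15}
First, A ∩ B = {2, 3, 5, 6, 15}
Then, (A ∩ B) ∩ C = {2, 3, 5, 6, 15}

{2, 3, 5, 6, 15}


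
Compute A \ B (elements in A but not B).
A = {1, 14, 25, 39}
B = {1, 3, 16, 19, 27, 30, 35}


Set A = {1, 14, 25, 39}
Set B = {1, 3, 16, 19, 27, 30, 35}
A \ B includes elements in A that are not in B.
Check each element of A:
1 (in B, remove), 14 (not in B, keep), 25 (not in B, keep), 39 (not in B, keep)
A \ B = {14, 25, 39}

{14, 25, 39}


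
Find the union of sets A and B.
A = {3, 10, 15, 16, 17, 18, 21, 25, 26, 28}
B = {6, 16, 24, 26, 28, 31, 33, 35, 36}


Set A = {3, 10, 15, 16, 17, 18, 21, 25, 26, 28}
Set B = {6, 16, 24, 26, 28, 31, 33, 35, 36}
A ∪ B includes all elements in either set.
Elements from A: {3, 10, 15, 16, 17, 18, 21, 25, 26, 28}
Elements from B not already included: {6, 24, 31, 33, 35, 36}
A ∪ B = {3, 6, 10, 15, 16, 17, 18, 21, 24, 25, 26, 28, 31, 33, 35, 36}

{3, 6, 10, 15, 16, 17, 18, 21, 24, 25, 26, 28, 31, 33, 35, 36}


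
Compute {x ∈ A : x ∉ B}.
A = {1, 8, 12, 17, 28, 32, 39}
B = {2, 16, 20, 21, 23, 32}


Set A = {1, 8, 12, 17, 28, 32, 39}
Set B = {2, 16, 20, 21, 23, 32}
Check each element of A against B:
1 ∉ B (include), 8 ∉ B (include), 12 ∉ B (include), 17 ∉ B (include), 28 ∉ B (include), 32 ∈ B, 39 ∉ B (include)
Elements of A not in B: {1, 8, 12, 17, 28, 39}

{1, 8, 12, 17, 28, 39}


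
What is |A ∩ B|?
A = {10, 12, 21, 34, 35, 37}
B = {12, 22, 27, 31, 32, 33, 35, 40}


Set A = {10, 12, 21, 34, 35, 37}
Set B = {12, 22, 27, 31, 32, 33, 35, 40}
A ∩ B = {12, 35}
|A ∩ B| = 2

2


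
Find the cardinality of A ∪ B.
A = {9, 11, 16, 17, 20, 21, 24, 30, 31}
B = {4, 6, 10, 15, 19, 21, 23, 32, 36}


Set A = {9, 11, 16, 17, 20, 21, 24, 30, 31}, |A| = 9
Set B = {4, 6, 10, 15, 19, 21, 23, 32, 36}, |B| = 9
A ∩ B = {21}, |A ∩ B| = 1
|A ∪ B| = |A| + |B| - |A ∩ B| = 9 + 9 - 1 = 17

17


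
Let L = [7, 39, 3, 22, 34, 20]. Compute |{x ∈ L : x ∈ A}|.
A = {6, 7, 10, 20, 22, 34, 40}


Set A = {6, 7, 10, 20, 22, 34, 40}
Candidates: [7, 39, 3, 22, 34, 20]
Check each candidate:
7 ∈ A, 39 ∉ A, 3 ∉ A, 22 ∈ A, 34 ∈ A, 20 ∈ A
Count of candidates in A: 4

4


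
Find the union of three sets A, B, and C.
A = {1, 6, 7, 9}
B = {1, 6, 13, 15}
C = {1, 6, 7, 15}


Set A = {1, 6, 7, 9}
Set B = {1, 6, 13, 15}
Set C = {1, 6, 7, 15}
First, A ∪ B = {1, 6, 7, 9, 13, 15}
Then, (A ∪ B) ∪ C = {1, 6, 7, 9, 13, 15}

{1, 6, 7, 9, 13, 15}


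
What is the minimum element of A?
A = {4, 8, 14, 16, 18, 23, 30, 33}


Set A = {4, 8, 14, 16, 18, 23, 30, 33}
Elements in ascending order: 4, 8, 14, 16, 18, 23, 30, 33
The smallest element is 4.

4


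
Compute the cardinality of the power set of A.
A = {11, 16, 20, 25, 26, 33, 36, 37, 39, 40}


Set A = {11, 16, 20, 25, 26, 33, 36, 37, 39, 40}
|A| = 10
The power set P(A) contains all subsets of A.
|P(A)| = 2^|A| = 2^10 = 1024

1024


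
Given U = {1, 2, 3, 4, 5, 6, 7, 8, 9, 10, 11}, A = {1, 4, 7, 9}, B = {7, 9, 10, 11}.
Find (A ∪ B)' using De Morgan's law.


U = {1, 2, 3, 4, 5, 6, 7, 8, 9, 10, 11}
A = {1, 4, 7, 9}, B = {7, 9, 10, 11}
A ∪ B = {1, 4, 7, 9, 10, 11}
(A ∪ B)' = U \ (A ∪ B) = {2, 3, 5, 6, 8}
Verification via A' ∩ B': A' = {2, 3, 5, 6, 8, 10, 11}, B' = {1, 2, 3, 4, 5, 6, 8}
A' ∩ B' = {2, 3, 5, 6, 8} ✓

{2, 3, 5, 6, 8}


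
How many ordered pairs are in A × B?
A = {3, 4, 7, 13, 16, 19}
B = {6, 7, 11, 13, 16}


Set A = {3, 4, 7, 13, 16, 19} has 6 elements.
Set B = {6, 7, 11, 13, 16} has 5 elements.
|A × B| = |A| × |B| = 6 × 5 = 30

30


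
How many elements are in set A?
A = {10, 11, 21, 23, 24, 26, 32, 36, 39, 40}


Set A = {10, 11, 21, 23, 24, 26, 32, 36, 39, 40}
Listing elements: 10, 11, 21, 23, 24, 26, 32, 36, 39, 40
Counting: 10 elements
|A| = 10

10


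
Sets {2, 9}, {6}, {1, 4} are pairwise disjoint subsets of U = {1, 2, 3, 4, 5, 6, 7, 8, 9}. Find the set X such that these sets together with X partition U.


U = {1, 2, 3, 4, 5, 6, 7, 8, 9}
Shown blocks: {2, 9}, {6}, {1, 4}
A partition's blocks are pairwise disjoint and cover U, so the missing block = U \ (union of shown blocks).
Union of shown blocks: {1, 2, 4, 6, 9}
Missing block = U \ (union) = {3, 5, 7, 8}

{3, 5, 7, 8}


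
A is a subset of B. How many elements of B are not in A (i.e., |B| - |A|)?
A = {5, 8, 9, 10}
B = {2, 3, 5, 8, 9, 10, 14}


Set A = {5, 8, 9, 10}, |A| = 4
Set B = {2, 3, 5, 8, 9, 10, 14}, |B| = 7
Since A ⊆ B: B \ A = {2, 3, 14}
|B| - |A| = 7 - 4 = 3

3


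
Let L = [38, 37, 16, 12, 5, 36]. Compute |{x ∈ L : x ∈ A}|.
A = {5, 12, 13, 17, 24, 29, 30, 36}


Set A = {5, 12, 13, 17, 24, 29, 30, 36}
Candidates: [38, 37, 16, 12, 5, 36]
Check each candidate:
38 ∉ A, 37 ∉ A, 16 ∉ A, 12 ∈ A, 5 ∈ A, 36 ∈ A
Count of candidates in A: 3

3


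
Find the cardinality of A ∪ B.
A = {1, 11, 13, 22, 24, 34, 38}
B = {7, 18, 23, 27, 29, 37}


Set A = {1, 11, 13, 22, 24, 34, 38}, |A| = 7
Set B = {7, 18, 23, 27, 29, 37}, |B| = 6
A ∩ B = {}, |A ∩ B| = 0
|A ∪ B| = |A| + |B| - |A ∩ B| = 7 + 6 - 0 = 13

13


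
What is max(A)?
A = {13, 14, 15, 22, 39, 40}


Set A = {13, 14, 15, 22, 39, 40}
Elements in ascending order: 13, 14, 15, 22, 39, 40
The largest element is 40.

40


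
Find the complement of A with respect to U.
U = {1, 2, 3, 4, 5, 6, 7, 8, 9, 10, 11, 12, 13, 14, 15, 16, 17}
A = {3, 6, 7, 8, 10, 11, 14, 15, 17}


Universal set U = {1, 2, 3, 4, 5, 6, 7, 8, 9, 10, 11, 12, 13, 14, 15, 16, 17}
Set A = {3, 6, 7, 8, 10, 11, 14, 15, 17}
A' = U \ A = elements in U but not in A
Checking each element of U:
1 (not in A, include), 2 (not in A, include), 3 (in A, exclude), 4 (not in A, include), 5 (not in A, include), 6 (in A, exclude), 7 (in A, exclude), 8 (in A, exclude), 9 (not in A, include), 10 (in A, exclude), 11 (in A, exclude), 12 (not in A, include), 13 (not in A, include), 14 (in A, exclude), 15 (in A, exclude), 16 (not in A, include), 17 (in A, exclude)
A' = {1, 2, 4, 5, 9, 12, 13, 16}

{1, 2, 4, 5, 9, 12, 13, 16}


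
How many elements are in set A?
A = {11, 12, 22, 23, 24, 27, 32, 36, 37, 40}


Set A = {11, 12, 22, 23, 24, 27, 32, 36, 37, 40}
Listing elements: 11, 12, 22, 23, 24, 27, 32, 36, 37, 40
Counting: 10 elements
|A| = 10

10


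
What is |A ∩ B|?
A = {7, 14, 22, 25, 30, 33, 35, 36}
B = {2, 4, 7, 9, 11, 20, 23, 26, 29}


Set A = {7, 14, 22, 25, 30, 33, 35, 36}
Set B = {2, 4, 7, 9, 11, 20, 23, 26, 29}
A ∩ B = {7}
|A ∩ B| = 1

1


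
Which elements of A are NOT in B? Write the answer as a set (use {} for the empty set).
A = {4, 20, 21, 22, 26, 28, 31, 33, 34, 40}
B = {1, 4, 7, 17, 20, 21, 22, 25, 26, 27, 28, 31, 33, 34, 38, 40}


Set A = {4, 20, 21, 22, 26, 28, 31, 33, 34, 40}
Set B = {1, 4, 7, 17, 20, 21, 22, 25, 26, 27, 28, 31, 33, 34, 38, 40}
Check each element of A against B:
4 ∈ B, 20 ∈ B, 21 ∈ B, 22 ∈ B, 26 ∈ B, 28 ∈ B, 31 ∈ B, 33 ∈ B, 34 ∈ B, 40 ∈ B
Elements of A not in B: {}

{}


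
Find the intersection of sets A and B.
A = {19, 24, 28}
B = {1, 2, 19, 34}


Set A = {19, 24, 28}
Set B = {1, 2, 19, 34}
A ∩ B includes only elements in both sets.
Check each element of A against B:
19 ✓, 24 ✗, 28 ✗
A ∩ B = {19}

{19}


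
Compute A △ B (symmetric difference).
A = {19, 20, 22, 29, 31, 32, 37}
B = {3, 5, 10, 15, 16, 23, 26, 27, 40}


Set A = {19, 20, 22, 29, 31, 32, 37}
Set B = {3, 5, 10, 15, 16, 23, 26, 27, 40}
A △ B = (A \ B) ∪ (B \ A)
Elements in A but not B: {19, 20, 22, 29, 31, 32, 37}
Elements in B but not A: {3, 5, 10, 15, 16, 23, 26, 27, 40}
A △ B = {3, 5, 10, 15, 16, 19, 20, 22, 23, 26, 27, 29, 31, 32, 37, 40}

{3, 5, 10, 15, 16, 19, 20, 22, 23, 26, 27, 29, 31, 32, 37, 40}


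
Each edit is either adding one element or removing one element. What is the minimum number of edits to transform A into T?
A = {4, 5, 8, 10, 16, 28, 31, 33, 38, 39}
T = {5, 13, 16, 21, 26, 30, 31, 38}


Set A = {4, 5, 8, 10, 16, 28, 31, 33, 38, 39}
Set T = {5, 13, 16, 21, 26, 30, 31, 38}
Elements to remove from A (in A, not in T): {4, 8, 10, 28, 33, 39} → 6 removals
Elements to add to A (in T, not in A): {13, 21, 26, 30} → 4 additions
Total edits = 6 + 4 = 10

10


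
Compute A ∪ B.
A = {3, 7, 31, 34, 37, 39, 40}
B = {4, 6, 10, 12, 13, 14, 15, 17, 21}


Set A = {3, 7, 31, 34, 37, 39, 40}
Set B = {4, 6, 10, 12, 13, 14, 15, 17, 21}
A ∪ B includes all elements in either set.
Elements from A: {3, 7, 31, 34, 37, 39, 40}
Elements from B not already included: {4, 6, 10, 12, 13, 14, 15, 17, 21}
A ∪ B = {3, 4, 6, 7, 10, 12, 13, 14, 15, 17, 21, 31, 34, 37, 39, 40}

{3, 4, 6, 7, 10, 12, 13, 14, 15, 17, 21, 31, 34, 37, 39, 40}
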